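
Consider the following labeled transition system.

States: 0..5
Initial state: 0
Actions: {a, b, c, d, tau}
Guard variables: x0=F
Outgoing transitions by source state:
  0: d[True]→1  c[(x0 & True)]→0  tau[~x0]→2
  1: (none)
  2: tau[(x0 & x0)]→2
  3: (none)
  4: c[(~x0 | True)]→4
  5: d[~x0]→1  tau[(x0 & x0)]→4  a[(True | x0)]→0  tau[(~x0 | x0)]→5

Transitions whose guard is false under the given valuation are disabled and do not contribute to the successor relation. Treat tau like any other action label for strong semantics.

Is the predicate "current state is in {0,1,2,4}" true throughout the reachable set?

Allowed set {0,1,2,4}
R = {0,1,2}
  0: ✓
  1: ✓
  2: ✓

Answer: INVARIANT HOLDS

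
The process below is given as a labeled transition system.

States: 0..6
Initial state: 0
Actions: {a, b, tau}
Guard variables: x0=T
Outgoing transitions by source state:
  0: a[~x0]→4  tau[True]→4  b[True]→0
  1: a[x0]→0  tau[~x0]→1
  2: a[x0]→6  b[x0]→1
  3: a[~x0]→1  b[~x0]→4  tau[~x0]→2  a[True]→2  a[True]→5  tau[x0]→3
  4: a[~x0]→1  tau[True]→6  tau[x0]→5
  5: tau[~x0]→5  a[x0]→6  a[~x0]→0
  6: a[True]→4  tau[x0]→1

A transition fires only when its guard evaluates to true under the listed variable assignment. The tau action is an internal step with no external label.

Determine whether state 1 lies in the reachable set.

Guard filter leaves 13 enabled edge(s).
Layer 0: {0}
Layer 1: {4}  cumulative {0,4}
Layer 2: {5,6}  cumulative {0,4,5,6}
Layer 3: {1}  cumulative {0,1,4,5,6}
Reachable = {0,1,4,5,6}
witness 1: tau·tau·tau

Answer: REACHABLE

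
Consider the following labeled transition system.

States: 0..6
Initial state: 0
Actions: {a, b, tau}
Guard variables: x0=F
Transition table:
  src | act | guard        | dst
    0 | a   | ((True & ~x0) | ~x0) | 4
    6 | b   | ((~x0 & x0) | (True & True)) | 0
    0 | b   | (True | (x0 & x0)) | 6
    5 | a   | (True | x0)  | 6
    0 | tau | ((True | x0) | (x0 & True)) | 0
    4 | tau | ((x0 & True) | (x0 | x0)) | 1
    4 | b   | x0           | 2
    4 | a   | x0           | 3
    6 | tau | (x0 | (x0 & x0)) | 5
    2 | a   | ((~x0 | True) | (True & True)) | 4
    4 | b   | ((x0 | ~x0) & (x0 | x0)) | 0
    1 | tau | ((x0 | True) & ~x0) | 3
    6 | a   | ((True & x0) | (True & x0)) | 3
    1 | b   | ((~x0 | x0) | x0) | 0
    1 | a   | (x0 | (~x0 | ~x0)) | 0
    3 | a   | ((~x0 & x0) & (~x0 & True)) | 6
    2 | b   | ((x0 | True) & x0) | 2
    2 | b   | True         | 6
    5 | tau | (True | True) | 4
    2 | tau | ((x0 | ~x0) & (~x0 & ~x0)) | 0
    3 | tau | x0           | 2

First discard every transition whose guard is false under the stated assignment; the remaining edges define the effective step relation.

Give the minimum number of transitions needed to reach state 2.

Answer: UNREACHABLE

Trace:
Layered search for 2:
  L0 = {0}
  L1 = {4,6}
2 never appears.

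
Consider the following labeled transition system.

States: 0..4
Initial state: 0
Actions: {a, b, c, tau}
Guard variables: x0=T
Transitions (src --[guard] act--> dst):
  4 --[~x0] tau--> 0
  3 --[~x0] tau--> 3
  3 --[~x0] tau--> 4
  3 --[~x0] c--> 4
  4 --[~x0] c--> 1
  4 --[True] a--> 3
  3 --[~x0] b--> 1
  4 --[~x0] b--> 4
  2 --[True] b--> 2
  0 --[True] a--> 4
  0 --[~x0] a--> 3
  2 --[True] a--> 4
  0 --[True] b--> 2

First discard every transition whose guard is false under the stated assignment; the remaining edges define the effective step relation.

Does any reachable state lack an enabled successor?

Reach set: {0,2,3,4}
  0: a→4  b→2  [2 out]
  2: a→4  b→2  [2 out]
  3: ∅  [no exit]
  4: a→3  [1 out]
Path to 3: a·a

Answer: DEADLOCK at state 3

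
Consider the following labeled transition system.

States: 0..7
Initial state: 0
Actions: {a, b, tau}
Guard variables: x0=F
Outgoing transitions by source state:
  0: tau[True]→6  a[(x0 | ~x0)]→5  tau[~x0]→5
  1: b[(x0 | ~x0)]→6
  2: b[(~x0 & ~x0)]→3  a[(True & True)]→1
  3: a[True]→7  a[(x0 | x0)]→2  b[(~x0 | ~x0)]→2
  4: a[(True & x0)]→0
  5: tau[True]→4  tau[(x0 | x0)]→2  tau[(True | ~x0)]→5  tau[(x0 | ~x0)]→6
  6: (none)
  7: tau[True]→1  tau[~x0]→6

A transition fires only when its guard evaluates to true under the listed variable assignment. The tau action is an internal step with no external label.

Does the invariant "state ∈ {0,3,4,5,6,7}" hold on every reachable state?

Safe = {0,3,4,5,6,7}
Reachable = {0,4,5,6}
  0: ✓
  4: ✓
  5: ✓
  6: ✓

Answer: INVARIANT HOLDS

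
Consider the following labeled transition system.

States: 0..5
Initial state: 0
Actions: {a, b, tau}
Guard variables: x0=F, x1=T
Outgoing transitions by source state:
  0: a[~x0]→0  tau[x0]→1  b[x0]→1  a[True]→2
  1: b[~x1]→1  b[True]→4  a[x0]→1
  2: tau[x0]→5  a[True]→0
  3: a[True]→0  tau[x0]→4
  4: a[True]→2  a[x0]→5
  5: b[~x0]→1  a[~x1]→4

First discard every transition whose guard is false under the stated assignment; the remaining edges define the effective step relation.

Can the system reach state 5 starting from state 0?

Answer: UNREACHABLE

Analysis:
7 transition(s) survive guard evaluation.
depth 0: {0}
depth 1: {2}  cumulative {0,2}
Reachable = {0,2}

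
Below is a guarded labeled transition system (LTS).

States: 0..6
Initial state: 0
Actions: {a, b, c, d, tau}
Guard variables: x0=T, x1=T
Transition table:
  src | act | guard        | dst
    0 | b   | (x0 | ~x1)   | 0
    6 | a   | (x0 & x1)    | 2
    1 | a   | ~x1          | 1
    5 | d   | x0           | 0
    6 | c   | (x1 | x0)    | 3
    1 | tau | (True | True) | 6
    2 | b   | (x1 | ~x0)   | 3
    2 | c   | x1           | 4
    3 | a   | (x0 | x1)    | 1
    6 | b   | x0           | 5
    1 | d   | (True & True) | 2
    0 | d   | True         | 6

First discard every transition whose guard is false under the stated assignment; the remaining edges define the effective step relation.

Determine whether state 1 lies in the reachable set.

Answer: REACHABLE

Analysis:
11 transition(s) survive guard evaluation.
L0 = {0}
L1 = {6}  total {0,6}
L2 = {2,3,5}  total {0,2,3,5,6}
L3 = {1,4}  total {0,1,2,3,4,5,6}
Reach set: {0,1,2,3,4,5,6}
witness 1: d·c·a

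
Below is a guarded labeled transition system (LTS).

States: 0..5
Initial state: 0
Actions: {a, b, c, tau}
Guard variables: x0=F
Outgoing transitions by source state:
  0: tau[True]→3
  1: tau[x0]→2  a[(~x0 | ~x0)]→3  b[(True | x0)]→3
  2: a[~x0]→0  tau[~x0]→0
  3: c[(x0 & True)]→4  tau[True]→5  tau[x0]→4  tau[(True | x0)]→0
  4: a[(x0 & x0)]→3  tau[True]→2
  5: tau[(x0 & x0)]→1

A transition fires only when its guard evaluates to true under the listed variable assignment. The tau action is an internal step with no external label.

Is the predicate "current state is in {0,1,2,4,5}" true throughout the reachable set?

Answer: INVARIANT VIOLATED at state 3

Working:
Allowed set {0,1,2,4,5}
Reachable = {0,3,5}
  0: safe
  3: ✗ unsafe
  5: safe
reach 3 via tau — violates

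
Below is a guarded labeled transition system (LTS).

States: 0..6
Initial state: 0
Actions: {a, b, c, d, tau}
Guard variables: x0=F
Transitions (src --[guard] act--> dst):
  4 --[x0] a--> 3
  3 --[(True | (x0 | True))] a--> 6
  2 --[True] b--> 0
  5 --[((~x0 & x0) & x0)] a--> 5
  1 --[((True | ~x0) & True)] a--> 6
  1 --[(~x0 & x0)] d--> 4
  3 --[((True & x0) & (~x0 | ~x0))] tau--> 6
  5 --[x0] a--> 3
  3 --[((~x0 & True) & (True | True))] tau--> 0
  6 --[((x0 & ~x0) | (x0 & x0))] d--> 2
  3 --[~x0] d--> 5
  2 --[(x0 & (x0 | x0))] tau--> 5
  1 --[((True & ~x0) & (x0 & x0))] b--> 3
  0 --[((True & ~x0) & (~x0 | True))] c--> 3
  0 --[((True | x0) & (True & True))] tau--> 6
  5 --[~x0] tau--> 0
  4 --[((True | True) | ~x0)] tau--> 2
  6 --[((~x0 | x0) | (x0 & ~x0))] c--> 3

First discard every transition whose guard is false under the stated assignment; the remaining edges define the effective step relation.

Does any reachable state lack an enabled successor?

Reach set: {0,3,5,6}
  0: c→3  tau→6  [2 exit(s)]
  3: a→6  d→5  tau→0  [3 exit(s)]
  5: tau→0  [1 exit(s)]
  6: c→3  [1 exit(s)]

Answer: DEADLOCK-FREE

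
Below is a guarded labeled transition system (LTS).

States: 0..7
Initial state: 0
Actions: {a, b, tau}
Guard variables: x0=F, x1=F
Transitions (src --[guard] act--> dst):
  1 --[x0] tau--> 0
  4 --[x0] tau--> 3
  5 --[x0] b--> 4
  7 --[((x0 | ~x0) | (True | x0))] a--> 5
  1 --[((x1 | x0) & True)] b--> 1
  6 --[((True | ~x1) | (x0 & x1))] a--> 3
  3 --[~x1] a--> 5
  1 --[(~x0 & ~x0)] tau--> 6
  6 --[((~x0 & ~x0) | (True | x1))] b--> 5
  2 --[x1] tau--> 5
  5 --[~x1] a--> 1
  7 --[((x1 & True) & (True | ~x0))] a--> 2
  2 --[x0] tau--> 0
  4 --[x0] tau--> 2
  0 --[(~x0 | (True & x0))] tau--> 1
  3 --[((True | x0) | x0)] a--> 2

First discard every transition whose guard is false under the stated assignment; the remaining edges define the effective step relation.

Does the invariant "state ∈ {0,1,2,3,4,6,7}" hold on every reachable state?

Answer: INVARIANT VIOLATED at state 5

Working:
Inv-set: {0,1,2,3,4,6,7}
R = {0,1,2,3,5,6}
  0: safe
  1: safe
  2: safe
  3: safe
  5: outside
  6: safe
witness against invariant: tau·tau·b → 5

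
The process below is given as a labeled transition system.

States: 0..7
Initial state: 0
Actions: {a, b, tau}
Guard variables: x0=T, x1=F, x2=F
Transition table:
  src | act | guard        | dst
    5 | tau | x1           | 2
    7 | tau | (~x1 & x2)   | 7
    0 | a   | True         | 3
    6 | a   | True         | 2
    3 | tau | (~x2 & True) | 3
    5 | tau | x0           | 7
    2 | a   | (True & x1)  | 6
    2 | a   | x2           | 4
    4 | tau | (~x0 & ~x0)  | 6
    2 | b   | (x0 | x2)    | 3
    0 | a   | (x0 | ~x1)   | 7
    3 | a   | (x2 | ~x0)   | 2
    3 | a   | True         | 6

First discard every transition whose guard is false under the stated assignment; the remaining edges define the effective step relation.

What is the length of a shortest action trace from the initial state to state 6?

Breadth-first toward 6:
  depth 0: {0}
  depth 1: {3,7}
  depth 2: {6}
6 enters at depth 2; path a·a

Answer: 2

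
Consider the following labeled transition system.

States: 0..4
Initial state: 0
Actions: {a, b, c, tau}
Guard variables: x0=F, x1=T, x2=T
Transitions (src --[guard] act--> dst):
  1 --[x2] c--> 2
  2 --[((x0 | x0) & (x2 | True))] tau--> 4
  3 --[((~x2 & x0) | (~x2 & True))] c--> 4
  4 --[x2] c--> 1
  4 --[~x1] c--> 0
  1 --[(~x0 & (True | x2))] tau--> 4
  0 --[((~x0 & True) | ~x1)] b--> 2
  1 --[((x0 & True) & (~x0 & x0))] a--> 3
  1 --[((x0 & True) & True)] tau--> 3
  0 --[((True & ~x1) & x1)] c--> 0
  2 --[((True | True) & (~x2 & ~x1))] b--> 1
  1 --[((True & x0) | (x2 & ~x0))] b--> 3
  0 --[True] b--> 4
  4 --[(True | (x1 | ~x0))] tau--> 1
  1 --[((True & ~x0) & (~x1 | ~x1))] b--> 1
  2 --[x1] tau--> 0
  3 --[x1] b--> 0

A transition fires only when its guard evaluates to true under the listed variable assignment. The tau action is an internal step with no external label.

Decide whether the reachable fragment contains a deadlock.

Answer: DEADLOCK-FREE

Trace:
Reachable = {0,1,2,3,4}
  0: b→2  b→4  [2 out]
  1: b→3  c→2  tau→4  [3 out]
  2: tau→0  [1 out]
  3: b→0  [1 out]
  4: c→1  tau→1  [2 out]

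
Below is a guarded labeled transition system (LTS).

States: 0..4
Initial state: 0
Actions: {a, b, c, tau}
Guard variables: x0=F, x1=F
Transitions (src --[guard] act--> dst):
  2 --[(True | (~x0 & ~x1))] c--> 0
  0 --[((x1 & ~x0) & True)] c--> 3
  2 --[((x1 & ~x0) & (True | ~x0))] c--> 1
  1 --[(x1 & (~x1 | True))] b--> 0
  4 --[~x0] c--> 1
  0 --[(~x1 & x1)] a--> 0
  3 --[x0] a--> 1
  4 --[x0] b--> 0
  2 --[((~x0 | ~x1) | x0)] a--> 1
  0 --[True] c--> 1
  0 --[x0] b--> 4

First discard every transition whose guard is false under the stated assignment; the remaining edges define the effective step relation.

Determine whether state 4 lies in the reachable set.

Answer: UNREACHABLE

Analysis:
4 transition(s) survive guard evaluation.
L0 = {0}
L1 = {1}  total {0,1}
Reach set: {0,1}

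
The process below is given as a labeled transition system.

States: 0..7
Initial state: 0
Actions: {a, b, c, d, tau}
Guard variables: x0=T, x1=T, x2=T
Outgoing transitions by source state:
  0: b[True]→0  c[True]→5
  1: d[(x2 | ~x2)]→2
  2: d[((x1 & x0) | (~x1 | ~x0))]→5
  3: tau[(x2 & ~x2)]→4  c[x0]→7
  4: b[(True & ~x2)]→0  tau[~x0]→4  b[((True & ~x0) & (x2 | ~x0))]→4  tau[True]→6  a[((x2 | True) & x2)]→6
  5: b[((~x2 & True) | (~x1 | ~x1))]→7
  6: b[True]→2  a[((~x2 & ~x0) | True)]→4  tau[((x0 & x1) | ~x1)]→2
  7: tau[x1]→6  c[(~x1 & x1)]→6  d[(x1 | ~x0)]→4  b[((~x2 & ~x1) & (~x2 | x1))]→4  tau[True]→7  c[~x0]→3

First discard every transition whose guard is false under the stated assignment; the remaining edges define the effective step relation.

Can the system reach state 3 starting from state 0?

Answer: UNREACHABLE

Analysis:
After dropping false guards: 13 live edges.
Layer 0: {0}
Layer 1: {5}  total {0,5}
R = {0,5}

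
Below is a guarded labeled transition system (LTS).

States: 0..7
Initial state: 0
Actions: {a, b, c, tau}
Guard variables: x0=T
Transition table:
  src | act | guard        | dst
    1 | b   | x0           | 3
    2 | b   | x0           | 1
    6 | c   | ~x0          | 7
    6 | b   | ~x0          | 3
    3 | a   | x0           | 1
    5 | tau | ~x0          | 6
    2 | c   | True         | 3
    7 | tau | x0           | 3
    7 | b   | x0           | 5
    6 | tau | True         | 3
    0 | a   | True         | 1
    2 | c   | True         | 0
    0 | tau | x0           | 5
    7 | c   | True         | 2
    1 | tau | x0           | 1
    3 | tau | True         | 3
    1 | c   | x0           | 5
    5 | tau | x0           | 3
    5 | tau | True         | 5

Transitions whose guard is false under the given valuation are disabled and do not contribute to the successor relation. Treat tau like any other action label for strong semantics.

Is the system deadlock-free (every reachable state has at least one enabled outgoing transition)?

Answer: DEADLOCK-FREE

Analysis:
Reach set: {0,1,3,5}
  0: a→1  tau→5  [2 out]
  1: b→3  c→5  tau→1  [3 out]
  3: a→1  tau→3  [2 out]
  5: tau→3  tau→5  [2 out]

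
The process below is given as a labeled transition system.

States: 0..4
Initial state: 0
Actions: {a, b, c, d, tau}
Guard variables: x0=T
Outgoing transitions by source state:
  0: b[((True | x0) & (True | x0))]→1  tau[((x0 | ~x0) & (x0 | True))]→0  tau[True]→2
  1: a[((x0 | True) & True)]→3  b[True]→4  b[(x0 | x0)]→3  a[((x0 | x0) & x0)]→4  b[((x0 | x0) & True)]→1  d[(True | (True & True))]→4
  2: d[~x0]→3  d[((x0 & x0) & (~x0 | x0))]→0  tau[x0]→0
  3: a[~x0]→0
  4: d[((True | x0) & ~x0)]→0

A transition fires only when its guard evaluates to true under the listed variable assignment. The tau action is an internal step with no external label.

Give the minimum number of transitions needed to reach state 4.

Answer: 2

Trace:
Layered search for 4:
  depth 0: {0}
  depth 1: {1,2}
  depth 2: {3,4}
depth(4)=2, e.g. b·a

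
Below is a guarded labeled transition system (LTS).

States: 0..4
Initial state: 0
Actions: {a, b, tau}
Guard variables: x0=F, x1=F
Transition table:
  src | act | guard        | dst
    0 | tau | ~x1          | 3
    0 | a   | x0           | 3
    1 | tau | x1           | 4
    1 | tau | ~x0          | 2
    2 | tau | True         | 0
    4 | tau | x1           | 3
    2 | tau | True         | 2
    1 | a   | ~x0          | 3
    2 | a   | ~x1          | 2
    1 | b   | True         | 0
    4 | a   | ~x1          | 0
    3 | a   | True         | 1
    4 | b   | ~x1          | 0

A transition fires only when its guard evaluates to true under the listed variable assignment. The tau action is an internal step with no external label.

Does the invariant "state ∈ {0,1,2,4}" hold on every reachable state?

Answer: INVARIANT VIOLATED at state 3

Analysis:
Allowed set {0,1,2,4}
Reachable = {0,1,2,3}
  0: safe
  1: safe
  2: safe
  3: VIOLATES
witness against invariant: tau → 3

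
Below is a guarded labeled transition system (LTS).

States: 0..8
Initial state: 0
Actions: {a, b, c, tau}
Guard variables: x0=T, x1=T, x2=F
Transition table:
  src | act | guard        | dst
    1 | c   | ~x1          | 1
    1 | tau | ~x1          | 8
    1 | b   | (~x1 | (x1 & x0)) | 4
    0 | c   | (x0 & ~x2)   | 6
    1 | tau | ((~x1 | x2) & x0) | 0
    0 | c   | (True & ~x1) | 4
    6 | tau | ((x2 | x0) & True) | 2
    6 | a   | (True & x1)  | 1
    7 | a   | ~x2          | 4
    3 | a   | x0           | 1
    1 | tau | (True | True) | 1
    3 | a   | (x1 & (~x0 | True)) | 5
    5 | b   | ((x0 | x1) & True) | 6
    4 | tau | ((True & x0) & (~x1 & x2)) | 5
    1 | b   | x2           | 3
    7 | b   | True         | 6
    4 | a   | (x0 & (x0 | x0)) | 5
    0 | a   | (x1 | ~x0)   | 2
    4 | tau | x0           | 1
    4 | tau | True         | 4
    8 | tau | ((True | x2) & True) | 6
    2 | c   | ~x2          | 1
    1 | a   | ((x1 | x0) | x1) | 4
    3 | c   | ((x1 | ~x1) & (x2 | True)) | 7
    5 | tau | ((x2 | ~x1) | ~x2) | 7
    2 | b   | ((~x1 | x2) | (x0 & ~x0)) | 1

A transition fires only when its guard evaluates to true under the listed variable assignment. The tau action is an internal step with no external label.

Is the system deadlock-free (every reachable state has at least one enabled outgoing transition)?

R = {0,1,2,4,5,6,7}
  0: a→2  c→6  [2 exit(s)]
  1: a→4  b→4  tau→1  [3 exit(s)]
  2: c→1  [1 exit(s)]
  4: a→5  tau→1  tau→4  [3 exit(s)]
  5: b→6  tau→7  [2 exit(s)]
  6: a→1  tau→2  [2 exit(s)]
  7: a→4  b→6  [2 exit(s)]

Answer: DEADLOCK-FREE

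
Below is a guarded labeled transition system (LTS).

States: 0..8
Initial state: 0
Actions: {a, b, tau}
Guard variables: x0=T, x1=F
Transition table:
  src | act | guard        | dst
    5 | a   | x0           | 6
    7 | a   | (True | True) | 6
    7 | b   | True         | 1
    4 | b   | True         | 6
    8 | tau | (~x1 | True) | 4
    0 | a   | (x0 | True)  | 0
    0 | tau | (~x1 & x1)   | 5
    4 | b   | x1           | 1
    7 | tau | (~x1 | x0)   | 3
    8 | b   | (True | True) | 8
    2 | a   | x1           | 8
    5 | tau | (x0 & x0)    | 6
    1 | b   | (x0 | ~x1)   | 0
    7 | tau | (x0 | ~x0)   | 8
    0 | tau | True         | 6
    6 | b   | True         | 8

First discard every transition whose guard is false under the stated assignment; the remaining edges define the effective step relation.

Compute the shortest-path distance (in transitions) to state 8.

Layered search for 8:
  L0 = {0}
  L1 = {6}
  L2 = {8}
depth(8)=2, e.g. tau·b

Answer: 2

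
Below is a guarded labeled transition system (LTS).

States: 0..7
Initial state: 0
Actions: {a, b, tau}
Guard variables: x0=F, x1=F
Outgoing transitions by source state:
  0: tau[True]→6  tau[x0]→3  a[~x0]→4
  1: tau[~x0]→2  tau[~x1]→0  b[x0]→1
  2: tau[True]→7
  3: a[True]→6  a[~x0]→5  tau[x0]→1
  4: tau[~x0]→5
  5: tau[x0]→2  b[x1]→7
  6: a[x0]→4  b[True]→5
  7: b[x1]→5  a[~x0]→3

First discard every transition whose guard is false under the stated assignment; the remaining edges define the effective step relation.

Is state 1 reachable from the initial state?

Guard filter leaves 10 enabled edge(s).
depth 0: {0}
depth 1: {4,6}  cumulative {0,4,6}
depth 2: {5}  cumulative {0,4,5,6}
Reachable = {0,4,5,6}

Answer: UNREACHABLE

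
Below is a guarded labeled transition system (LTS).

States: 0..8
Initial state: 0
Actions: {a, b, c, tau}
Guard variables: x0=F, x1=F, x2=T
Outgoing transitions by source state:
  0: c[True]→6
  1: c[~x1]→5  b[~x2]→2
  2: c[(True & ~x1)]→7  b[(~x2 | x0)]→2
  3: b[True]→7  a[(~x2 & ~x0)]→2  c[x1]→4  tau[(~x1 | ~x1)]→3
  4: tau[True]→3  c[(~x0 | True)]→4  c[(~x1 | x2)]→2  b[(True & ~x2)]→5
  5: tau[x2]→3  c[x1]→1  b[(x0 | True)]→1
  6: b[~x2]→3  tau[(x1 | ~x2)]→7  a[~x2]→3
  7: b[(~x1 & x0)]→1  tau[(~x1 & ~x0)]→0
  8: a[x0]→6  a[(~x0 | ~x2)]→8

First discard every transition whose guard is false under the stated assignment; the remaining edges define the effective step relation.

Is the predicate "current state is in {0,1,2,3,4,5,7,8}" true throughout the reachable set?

Answer: INVARIANT VIOLATED at state 6

Analysis:
Inv-set: {0,1,2,3,4,5,7,8}
Reach set: {0,6}
  0: ok
  6: VIOLATES
reach 6 via c — violates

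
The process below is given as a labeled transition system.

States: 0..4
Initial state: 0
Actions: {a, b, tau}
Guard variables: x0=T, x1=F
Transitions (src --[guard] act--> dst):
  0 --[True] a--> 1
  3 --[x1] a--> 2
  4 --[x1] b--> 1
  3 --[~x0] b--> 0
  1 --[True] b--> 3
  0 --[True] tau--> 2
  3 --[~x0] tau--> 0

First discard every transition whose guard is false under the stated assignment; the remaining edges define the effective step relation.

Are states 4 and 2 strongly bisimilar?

Answer: BISIMILAR

Analysis:
Bisimulation quotient by refinement:
  round 0: {{0,1,2,3,4}}
  round 1: {{0},{1},{2,3,4}}
stable after 2 split(s): 3 block(s)
4∈{2,3,4}, 2∈{2,3,4}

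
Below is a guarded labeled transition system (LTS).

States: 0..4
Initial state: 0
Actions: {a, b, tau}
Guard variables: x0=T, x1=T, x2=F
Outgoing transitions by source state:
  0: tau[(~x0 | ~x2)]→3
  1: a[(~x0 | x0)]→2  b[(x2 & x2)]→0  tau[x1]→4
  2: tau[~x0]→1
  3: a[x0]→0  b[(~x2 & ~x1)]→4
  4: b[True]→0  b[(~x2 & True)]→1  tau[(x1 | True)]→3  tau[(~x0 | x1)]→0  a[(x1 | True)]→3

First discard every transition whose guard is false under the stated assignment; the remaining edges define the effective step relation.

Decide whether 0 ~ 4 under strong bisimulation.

Compute ~ classes (split until stable):
  π0 = {{0,1,2,3,4}}
  π1 = {{0},{1},{2},{3},{4}}
stable after 2 split(s): 5 block(s)
[0]={0}  [4]={4}

Answer: NOT BISIMILAR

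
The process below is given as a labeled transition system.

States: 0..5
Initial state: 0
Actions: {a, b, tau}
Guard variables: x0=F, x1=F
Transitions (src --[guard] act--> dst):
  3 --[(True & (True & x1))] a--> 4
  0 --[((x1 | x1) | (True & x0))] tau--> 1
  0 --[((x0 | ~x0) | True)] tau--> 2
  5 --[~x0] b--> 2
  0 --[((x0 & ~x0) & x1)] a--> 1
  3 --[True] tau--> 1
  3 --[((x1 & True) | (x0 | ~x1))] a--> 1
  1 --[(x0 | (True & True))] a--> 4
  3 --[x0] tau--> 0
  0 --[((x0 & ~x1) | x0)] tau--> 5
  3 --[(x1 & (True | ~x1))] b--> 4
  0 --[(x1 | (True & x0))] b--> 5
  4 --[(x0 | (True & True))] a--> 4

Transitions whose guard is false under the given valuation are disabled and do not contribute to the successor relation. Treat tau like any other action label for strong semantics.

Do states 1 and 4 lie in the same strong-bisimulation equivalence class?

Answer: BISIMILAR

Analysis:
Bisimulation quotient by refinement:
  P[0] = {{0,1,2,3,4,5}}
  P[1] = {{0},{1,4},{2},{3},{5}}
Fixed point at round 2; 5 class(es).
[1]={1,4}  [4]={1,4}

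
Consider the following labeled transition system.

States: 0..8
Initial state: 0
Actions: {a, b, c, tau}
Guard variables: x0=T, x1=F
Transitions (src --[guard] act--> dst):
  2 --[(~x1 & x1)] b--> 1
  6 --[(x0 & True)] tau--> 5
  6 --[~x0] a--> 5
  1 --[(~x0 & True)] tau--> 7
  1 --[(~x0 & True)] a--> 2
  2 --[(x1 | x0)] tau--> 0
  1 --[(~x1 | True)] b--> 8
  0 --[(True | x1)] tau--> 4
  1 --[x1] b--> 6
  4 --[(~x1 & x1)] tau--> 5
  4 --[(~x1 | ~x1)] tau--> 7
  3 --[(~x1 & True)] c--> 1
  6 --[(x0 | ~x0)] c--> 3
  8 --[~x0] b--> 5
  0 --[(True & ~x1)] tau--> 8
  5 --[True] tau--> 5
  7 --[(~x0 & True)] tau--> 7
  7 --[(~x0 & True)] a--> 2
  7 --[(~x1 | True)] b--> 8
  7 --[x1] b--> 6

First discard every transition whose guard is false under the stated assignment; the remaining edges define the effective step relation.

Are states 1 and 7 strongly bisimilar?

Answer: BISIMILAR

Trace:
Refine partition for ~:
  round 0: {{0,1,2,3,4,5,6,7,8}}
  round 1: {{0,2,4,5},{1,7},{3},{6},{8}}
  round 2: {{0},{1,7},{2,5},{3},{4},{6},{8}}
  round 3: {{0},{1,7},{2},{3},{4},{5},{6},{8}}
8 equivalence class(es) (converged in 4)
[1]={1,7}  [7]={1,7}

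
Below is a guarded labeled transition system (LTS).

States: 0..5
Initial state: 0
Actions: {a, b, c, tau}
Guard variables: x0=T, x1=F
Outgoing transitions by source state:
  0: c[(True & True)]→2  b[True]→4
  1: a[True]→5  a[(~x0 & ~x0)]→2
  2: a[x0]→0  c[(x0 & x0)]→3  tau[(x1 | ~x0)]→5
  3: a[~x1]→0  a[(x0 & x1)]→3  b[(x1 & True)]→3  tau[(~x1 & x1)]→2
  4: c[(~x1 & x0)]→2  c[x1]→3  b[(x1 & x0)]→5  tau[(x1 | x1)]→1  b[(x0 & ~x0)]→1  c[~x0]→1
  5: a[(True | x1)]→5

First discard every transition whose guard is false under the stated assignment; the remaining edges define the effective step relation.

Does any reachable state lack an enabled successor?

R = {0,2,3,4}
  0: b→4  c→2  [2 out]
  2: a→0  c→3  [2 out]
  3: a→0  [1 out]
  4: c→2  [1 out]

Answer: DEADLOCK-FREE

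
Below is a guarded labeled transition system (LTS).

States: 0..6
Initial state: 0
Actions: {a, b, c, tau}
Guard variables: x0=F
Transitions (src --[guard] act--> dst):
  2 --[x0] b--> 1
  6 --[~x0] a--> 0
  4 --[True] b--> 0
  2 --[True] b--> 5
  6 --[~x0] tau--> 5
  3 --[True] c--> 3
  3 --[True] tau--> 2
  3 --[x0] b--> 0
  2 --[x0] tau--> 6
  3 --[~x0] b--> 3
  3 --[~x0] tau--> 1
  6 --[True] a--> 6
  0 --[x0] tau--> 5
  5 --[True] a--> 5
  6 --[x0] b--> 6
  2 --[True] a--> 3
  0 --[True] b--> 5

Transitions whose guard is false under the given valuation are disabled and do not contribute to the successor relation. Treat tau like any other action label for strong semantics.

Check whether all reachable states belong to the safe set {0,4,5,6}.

Answer: INVARIANT HOLDS

Analysis:
Allowed set {0,4,5,6}
Reach set: {0,5}
  0: ok
  5: ok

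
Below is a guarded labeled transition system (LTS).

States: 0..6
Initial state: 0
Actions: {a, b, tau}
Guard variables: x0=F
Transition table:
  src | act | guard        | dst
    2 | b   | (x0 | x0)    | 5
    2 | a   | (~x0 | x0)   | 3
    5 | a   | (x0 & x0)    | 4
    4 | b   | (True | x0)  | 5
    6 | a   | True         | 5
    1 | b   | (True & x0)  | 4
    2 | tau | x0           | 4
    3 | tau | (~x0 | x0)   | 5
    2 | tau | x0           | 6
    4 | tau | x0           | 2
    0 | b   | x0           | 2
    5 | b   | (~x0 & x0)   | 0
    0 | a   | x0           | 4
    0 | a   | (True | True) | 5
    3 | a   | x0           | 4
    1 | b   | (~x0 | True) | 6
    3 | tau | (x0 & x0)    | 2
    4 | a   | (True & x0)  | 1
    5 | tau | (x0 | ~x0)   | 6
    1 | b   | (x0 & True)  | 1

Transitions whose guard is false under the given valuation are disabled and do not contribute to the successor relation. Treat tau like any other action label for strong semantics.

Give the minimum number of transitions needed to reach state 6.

Answer: 2

Trace:
Breadth-first toward 6:
  Layer 0: {0}
  Layer 1: {5}
  Layer 2: {6}
6 enters at depth 2; path a·tau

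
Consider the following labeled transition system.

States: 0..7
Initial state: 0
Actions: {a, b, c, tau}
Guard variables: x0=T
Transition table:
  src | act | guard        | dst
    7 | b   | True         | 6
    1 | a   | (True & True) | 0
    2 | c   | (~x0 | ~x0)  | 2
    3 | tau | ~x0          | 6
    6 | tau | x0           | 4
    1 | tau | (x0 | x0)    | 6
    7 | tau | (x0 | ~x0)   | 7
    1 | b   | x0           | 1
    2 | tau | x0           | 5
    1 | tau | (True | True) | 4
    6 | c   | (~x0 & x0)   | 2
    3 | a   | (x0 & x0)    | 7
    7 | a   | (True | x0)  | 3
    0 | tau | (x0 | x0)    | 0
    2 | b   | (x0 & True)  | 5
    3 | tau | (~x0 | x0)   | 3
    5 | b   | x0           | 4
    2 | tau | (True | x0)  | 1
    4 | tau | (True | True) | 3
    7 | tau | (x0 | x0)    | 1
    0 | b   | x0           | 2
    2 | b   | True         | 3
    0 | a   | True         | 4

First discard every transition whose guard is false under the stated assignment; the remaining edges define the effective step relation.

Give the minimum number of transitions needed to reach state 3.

Answer: 2

Working:
BFS to 3:
  depth 0: {0}
  depth 1: {2,4}
  depth 2: {1,3,5}
depth(3)=2, e.g. a·tau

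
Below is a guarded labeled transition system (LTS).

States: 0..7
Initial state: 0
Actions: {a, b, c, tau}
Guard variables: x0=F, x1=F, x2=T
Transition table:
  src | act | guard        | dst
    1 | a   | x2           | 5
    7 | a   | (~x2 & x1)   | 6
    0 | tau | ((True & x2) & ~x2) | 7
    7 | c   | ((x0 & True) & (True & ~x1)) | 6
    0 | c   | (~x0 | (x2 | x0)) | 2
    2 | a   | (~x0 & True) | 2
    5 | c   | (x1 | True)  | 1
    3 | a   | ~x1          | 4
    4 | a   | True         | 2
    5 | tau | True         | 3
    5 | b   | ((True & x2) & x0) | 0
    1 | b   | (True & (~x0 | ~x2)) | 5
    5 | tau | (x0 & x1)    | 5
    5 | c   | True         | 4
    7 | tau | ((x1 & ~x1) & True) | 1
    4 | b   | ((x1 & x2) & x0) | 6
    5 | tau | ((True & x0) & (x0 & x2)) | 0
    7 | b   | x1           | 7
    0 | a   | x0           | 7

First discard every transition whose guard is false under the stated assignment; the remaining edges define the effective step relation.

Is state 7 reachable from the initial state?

After dropping false guards: 9 live edges.
depth 0: {0}
depth 1: {2}  cumulative {0,2}
Reachable = {0,2}

Answer: UNREACHABLE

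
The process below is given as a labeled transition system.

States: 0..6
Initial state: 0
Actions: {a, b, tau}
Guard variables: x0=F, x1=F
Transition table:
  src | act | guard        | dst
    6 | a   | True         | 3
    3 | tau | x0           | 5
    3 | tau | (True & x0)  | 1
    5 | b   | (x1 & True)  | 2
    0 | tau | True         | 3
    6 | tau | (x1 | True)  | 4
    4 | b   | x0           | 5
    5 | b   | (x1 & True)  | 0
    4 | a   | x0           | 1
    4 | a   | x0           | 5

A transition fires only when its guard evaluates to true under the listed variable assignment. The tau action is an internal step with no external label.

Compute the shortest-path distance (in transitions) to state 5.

Answer: UNREACHABLE

Analysis:
BFS to 5:
  Layer 0: {0}
  Layer 1: {3}
5 never appears.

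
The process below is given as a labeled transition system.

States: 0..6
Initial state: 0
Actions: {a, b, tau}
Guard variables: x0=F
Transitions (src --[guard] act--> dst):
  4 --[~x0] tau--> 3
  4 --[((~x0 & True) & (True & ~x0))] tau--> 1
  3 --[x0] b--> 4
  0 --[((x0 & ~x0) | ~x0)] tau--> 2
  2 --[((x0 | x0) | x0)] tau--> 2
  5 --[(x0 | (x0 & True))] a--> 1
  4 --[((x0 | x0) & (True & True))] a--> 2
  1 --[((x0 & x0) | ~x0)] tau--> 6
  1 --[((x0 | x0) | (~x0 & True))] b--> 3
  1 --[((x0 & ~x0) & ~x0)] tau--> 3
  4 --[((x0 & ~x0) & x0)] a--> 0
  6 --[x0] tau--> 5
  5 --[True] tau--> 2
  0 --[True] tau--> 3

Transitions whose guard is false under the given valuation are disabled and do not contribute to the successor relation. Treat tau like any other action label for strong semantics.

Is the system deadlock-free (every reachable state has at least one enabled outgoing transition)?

R = {0,2,3}
  0: tau→2  tau→3  [deg 2]
  2: ∅  [no exit]
  3: ∅  [no exit]
trace reaching 2: tau

Answer: DEADLOCK at state 2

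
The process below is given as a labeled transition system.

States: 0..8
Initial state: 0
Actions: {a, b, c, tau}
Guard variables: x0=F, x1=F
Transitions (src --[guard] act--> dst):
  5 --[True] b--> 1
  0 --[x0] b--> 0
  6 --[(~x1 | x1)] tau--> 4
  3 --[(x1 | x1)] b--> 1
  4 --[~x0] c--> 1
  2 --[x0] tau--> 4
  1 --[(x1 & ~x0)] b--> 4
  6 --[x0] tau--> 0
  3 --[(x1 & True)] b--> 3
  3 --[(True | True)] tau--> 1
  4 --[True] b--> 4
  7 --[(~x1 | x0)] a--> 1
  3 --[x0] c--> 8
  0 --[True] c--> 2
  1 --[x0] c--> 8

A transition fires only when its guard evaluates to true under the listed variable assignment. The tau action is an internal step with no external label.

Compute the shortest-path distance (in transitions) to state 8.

Breadth-first toward 8:
  L0 = {0}
  L1 = {2}
8 never appears.

Answer: UNREACHABLE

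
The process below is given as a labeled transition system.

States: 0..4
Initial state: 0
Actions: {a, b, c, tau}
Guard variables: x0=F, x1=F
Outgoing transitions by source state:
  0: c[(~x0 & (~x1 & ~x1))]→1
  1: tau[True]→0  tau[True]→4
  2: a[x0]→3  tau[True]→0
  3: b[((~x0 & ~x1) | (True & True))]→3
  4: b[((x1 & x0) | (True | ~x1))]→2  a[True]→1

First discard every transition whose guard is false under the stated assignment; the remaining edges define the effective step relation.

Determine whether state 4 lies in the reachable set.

Guard filter leaves 7 enabled edge(s).
L0 = {0}
L1 = {1}  cumulative {0,1}
L2 = {4}  cumulative {0,1,4}
L3 = {2}  cumulative {0,1,2,4}
Reach set: {0,1,2,4}
Path to 4: c·tau

Answer: REACHABLE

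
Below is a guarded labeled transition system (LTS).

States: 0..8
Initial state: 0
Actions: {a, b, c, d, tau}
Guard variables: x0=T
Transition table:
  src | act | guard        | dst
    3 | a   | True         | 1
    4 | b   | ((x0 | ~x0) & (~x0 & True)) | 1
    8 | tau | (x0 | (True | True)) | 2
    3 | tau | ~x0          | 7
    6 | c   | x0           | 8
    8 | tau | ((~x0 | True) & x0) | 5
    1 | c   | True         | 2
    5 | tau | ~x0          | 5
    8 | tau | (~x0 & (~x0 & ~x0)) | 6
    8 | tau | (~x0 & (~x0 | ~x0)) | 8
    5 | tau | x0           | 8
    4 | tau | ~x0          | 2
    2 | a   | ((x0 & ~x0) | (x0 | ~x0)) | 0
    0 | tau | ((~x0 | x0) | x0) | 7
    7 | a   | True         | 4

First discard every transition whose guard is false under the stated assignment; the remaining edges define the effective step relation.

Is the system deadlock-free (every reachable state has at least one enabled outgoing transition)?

Answer: DEADLOCK at state 4

Trace:
Reach set: {0,4,7}
  0: tau→7  [1 exit(s)]
  4: ∅  [no exit]
  7: a→4  [1 exit(s)]
Path to 4: tau·a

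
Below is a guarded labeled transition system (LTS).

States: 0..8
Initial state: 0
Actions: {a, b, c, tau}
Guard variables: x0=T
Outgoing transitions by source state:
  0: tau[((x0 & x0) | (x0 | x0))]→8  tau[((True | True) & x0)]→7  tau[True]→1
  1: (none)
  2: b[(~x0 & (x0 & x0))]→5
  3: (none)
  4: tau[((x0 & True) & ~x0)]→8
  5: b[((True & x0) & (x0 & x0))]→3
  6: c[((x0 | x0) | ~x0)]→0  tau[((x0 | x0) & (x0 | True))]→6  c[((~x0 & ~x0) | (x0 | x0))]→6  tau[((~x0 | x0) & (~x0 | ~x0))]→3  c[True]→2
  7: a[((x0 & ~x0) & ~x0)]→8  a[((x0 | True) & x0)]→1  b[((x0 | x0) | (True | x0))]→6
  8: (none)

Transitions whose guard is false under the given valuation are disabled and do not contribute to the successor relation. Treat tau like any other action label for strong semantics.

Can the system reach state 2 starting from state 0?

Answer: REACHABLE

Analysis:
After dropping false guards: 10 live edges.
Layer 0: {0}
Layer 1: {1,7,8}  cumulative {0,1,7,8}
Layer 2: {6}  cumulative {0,1,6,7,8}
Layer 3: {2}  cumulative {0,1,2,6,7,8}
Reachable = {0,1,2,6,7,8}
witness 2: tau·b·c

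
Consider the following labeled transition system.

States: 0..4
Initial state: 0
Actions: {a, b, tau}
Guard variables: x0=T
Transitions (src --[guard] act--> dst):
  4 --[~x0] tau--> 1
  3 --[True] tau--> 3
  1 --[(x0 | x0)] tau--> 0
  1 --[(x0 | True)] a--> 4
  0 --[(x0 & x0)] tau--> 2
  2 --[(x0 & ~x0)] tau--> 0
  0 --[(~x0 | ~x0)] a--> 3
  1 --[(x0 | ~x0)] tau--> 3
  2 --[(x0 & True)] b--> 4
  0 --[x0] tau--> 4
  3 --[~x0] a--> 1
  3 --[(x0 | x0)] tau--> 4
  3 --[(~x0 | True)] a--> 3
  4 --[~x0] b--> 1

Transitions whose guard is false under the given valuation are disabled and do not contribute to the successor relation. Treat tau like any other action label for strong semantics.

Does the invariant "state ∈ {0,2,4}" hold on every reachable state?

Allowed set {0,2,4}
Reachable = {0,2,4}
  0: safe
  2: safe
  4: safe

Answer: INVARIANT HOLDS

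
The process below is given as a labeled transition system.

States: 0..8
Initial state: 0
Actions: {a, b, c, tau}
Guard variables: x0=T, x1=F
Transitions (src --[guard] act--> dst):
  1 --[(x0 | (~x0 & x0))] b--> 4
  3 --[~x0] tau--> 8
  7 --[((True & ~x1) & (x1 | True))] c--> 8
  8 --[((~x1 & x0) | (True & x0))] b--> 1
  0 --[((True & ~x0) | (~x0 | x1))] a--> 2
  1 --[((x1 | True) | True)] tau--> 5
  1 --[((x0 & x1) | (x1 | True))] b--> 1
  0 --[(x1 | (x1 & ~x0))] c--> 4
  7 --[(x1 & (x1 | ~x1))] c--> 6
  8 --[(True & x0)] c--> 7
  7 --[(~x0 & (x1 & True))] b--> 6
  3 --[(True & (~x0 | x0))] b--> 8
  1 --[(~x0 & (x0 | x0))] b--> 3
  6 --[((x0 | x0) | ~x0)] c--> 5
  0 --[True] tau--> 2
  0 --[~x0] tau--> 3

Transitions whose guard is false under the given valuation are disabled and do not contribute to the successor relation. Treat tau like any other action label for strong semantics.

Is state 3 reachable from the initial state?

9 transition(s) survive guard evaluation.
L0 = {0}
L1 = {2}  total {0,2}
R = {0,2}

Answer: UNREACHABLE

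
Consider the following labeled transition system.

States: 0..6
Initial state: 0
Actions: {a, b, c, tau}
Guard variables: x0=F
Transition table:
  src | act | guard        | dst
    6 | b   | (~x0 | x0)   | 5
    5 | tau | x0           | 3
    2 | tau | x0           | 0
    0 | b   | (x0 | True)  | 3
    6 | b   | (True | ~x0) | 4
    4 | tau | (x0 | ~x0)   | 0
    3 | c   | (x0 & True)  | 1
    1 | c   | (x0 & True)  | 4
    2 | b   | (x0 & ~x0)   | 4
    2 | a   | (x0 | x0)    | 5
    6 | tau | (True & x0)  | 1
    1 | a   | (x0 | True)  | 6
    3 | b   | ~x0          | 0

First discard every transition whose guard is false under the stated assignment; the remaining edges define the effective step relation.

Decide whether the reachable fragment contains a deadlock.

Answer: DEADLOCK-FREE

Analysis:
R = {0,3}
  0: b→3  [1 out]
  3: b→0  [1 out]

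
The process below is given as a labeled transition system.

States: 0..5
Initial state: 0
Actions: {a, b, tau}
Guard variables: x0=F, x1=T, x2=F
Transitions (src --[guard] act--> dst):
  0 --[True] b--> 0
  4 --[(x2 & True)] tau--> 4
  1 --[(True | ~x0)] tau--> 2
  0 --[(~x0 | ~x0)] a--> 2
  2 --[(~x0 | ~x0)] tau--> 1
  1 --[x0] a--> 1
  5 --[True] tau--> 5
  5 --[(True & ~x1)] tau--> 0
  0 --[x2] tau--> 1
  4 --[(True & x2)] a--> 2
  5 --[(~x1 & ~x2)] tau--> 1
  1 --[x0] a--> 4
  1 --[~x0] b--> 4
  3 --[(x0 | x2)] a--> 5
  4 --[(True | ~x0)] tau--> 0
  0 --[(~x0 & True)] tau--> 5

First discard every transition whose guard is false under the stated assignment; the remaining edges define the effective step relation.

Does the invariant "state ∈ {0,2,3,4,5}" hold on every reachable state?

Answer: INVARIANT VIOLATED at state 1

Trace:
Allowed set {0,2,3,4,5}
Reach set: {0,1,2,4,5}
  0: ✓
  1: outside
  2: ✓
  4: ✓
  5: ✓
counterexample path to 1: a·tau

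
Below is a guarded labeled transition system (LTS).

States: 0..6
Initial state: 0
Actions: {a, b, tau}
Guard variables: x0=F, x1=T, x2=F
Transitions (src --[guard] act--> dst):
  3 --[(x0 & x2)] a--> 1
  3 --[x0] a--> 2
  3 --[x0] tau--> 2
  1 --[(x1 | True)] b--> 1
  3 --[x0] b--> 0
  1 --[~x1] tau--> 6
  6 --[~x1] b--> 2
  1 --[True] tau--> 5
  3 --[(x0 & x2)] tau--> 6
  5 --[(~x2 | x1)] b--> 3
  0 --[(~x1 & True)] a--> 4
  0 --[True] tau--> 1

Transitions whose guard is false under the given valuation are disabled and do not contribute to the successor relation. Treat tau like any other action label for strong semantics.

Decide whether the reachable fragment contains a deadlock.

Answer: DEADLOCK at state 3

Trace:
R = {0,1,3,5}
  0: tau→1  [1 exit(s)]
  1: b→1  tau→5  [2 exit(s)]
  3: ∅  [STUCK]
  5: b→3  [1 exit(s)]
Path to 3: tau·tau·b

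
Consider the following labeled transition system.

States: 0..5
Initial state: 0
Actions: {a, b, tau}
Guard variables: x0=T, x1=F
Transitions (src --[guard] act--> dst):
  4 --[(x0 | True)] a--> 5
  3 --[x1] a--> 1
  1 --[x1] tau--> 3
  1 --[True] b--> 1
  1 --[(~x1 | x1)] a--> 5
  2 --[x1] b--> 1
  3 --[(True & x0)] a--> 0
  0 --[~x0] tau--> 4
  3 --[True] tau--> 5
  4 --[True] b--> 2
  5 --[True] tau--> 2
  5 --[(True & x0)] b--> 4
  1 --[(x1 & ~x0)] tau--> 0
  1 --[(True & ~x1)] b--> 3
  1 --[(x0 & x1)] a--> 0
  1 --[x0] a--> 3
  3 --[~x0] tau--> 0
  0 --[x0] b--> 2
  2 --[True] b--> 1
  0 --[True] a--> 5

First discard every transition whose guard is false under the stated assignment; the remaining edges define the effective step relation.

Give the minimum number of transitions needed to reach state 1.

Answer: 2

Working:
Breadth-first toward 1:
  Layer 0: {0}
  Layer 1: {2,5}
  Layer 2: {1,4}
first hit 1 at d=2 via b·b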